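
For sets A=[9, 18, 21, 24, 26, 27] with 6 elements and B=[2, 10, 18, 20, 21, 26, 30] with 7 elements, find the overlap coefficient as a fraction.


A intersect B = [18, 21, 26]
|A intersect B| = 3
min(|A|, |B|) = min(6, 7) = 6
Overlap = 3 / 6 = 1/2

1/2


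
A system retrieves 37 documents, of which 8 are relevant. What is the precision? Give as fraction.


Precision = relevant_retrieved / total_retrieved
= 8 / 37
= 8 / (8 + 29)
= 8/37

8/37


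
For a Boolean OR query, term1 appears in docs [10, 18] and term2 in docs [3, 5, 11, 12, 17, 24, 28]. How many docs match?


Boolean OR: find union of posting lists
term1 docs: [10, 18]
term2 docs: [3, 5, 11, 12, 17, 24, 28]
Union: [3, 5, 10, 11, 12, 17, 18, 24, 28]
|union| = 9

9


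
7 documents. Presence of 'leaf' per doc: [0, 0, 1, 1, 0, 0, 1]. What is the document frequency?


Checking each document for 'leaf':
Doc 1: absent
Doc 2: absent
Doc 3: present
Doc 4: present
Doc 5: absent
Doc 6: absent
Doc 7: present
df = sum of presences = 0 + 0 + 1 + 1 + 0 + 0 + 1 = 3

3


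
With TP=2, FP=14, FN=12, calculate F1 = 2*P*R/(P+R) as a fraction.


F1 = 2 * P * R / (P + R)
P = TP/(TP+FP) = 2/16 = 1/8
R = TP/(TP+FN) = 2/14 = 1/7
2 * P * R = 2 * 1/8 * 1/7 = 1/28
P + R = 1/8 + 1/7 = 15/56
F1 = 1/28 / 15/56 = 2/15

2/15


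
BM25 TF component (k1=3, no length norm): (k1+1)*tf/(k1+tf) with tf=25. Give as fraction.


BM25 TF component = (k1+1)*tf / (k1+tf)
k1 = 3, tf = 25
Numerator = (3+1)*25 = 100
Denominator = 3 + 25 = 28
= 100/28 = 25/7

25/7


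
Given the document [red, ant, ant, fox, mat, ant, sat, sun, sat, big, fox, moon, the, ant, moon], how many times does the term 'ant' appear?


Document has 15 words
Scanning for 'ant':
Found at positions: [1, 2, 5, 13]
Count = 4

4


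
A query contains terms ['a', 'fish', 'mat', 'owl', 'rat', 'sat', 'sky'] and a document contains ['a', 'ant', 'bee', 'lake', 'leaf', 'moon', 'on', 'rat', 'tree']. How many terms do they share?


Query terms: ['a', 'fish', 'mat', 'owl', 'rat', 'sat', 'sky']
Document terms: ['a', 'ant', 'bee', 'lake', 'leaf', 'moon', 'on', 'rat', 'tree']
Common terms: ['a', 'rat']
Overlap count = 2

2


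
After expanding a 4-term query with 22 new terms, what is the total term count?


Original terms: 4
Expansion terms: 22
Total = 4 + 22 = 26

26


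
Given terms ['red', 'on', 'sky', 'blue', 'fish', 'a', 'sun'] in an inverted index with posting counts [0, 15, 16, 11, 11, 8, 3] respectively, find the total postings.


Summing posting list sizes:
'red': 0 postings
'on': 15 postings
'sky': 16 postings
'blue': 11 postings
'fish': 11 postings
'a': 8 postings
'sun': 3 postings
Total = 0 + 15 + 16 + 11 + 11 + 8 + 3 = 64

64


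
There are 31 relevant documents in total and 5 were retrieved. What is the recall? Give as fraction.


Recall = retrieved_relevant / total_relevant
= 5 / 31
= 5 / (5 + 26)
= 5/31

5/31


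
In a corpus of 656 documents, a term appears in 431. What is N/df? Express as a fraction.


IDF ratio = N / df
= 656 / 431
= 656/431

656/431


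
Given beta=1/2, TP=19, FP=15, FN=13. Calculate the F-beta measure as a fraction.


P = TP/(TP+FP) = 19/34 = 19/34
R = TP/(TP+FN) = 19/32 = 19/32
beta^2 = 1/2^2 = 1/4
(1 + beta^2) = 5/4
Numerator = (1+beta^2)*P*R = 1805/4352
Denominator = beta^2*P + R = 19/136 + 19/32 = 399/544
F_beta = 95/168

95/168


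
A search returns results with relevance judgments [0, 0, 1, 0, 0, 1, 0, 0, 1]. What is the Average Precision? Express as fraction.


Computing P@k for each relevant position:
Position 1: not relevant
Position 2: not relevant
Position 3: relevant, P@3 = 1/3 = 1/3
Position 4: not relevant
Position 5: not relevant
Position 6: relevant, P@6 = 2/6 = 1/3
Position 7: not relevant
Position 8: not relevant
Position 9: relevant, P@9 = 3/9 = 1/3
Sum of P@k = 1/3 + 1/3 + 1/3 = 1
AP = 1 / 3 = 1/3

1/3


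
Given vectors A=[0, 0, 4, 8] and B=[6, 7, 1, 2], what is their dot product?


Dot product = sum of element-wise products
A[0]*B[0] = 0*6 = 0
A[1]*B[1] = 0*7 = 0
A[2]*B[2] = 4*1 = 4
A[3]*B[3] = 8*2 = 16
Sum = 0 + 0 + 4 + 16 = 20

20


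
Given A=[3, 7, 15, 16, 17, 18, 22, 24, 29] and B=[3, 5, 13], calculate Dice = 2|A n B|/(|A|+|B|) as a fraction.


A intersect B = [3]
|A intersect B| = 1
|A| = 9, |B| = 3
Dice = 2*1 / (9+3)
= 2 / 12 = 1/6

1/6


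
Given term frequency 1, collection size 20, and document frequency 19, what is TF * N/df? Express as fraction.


TF * (N/df)
= 1 * (20/19)
= 1 * 20/19
= 20/19

20/19


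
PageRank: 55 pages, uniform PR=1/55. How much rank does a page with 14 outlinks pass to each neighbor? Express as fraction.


Initial PR = 1/55 = 1/55
Outlinks = 14
Contribution per link = PR / outlinks
= 1/55 / 14
= 1/770

1/770


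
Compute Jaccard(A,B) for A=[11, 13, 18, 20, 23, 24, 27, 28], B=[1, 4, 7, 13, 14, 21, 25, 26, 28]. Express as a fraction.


A intersect B = [13, 28]
|A intersect B| = 2
A union B = [1, 4, 7, 11, 13, 14, 18, 20, 21, 23, 24, 25, 26, 27, 28]
|A union B| = 15
Jaccard = 2/15 = 2/15

2/15


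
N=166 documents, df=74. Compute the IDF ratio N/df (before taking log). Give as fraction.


IDF ratio = N / df
= 166 / 74
= 83/37

83/37


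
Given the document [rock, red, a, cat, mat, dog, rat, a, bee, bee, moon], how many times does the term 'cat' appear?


Document has 11 words
Scanning for 'cat':
Found at positions: [3]
Count = 1

1


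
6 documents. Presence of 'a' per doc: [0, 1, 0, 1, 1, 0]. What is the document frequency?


Checking each document for 'a':
Doc 1: absent
Doc 2: present
Doc 3: absent
Doc 4: present
Doc 5: present
Doc 6: absent
df = sum of presences = 0 + 1 + 0 + 1 + 1 + 0 = 3

3


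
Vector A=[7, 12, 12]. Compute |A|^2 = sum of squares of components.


|A|^2 = sum of squared components
A[0]^2 = 7^2 = 49
A[1]^2 = 12^2 = 144
A[2]^2 = 12^2 = 144
Sum = 49 + 144 + 144 = 337

337


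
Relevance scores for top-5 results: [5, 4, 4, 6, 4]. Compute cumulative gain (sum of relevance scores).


Cumulative Gain = sum of relevance scores
Position 1: rel=5, running sum=5
Position 2: rel=4, running sum=9
Position 3: rel=4, running sum=13
Position 4: rel=6, running sum=19
Position 5: rel=4, running sum=23
CG = 23

23


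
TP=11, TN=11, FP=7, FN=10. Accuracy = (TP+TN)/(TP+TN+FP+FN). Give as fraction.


Accuracy = (TP + TN) / (TP + TN + FP + FN)
TP + TN = 11 + 11 = 22
Total = 11 + 11 + 7 + 10 = 39
Accuracy = 22 / 39 = 22/39

22/39


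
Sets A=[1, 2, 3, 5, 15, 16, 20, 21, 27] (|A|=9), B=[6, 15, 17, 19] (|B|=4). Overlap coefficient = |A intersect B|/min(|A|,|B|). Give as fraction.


A intersect B = [15]
|A intersect B| = 1
min(|A|, |B|) = min(9, 4) = 4
Overlap = 1 / 4 = 1/4

1/4


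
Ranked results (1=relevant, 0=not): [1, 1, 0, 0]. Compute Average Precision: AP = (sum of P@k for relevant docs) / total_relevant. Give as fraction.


Computing P@k for each relevant position:
Position 1: relevant, P@1 = 1/1 = 1
Position 2: relevant, P@2 = 2/2 = 1
Position 3: not relevant
Position 4: not relevant
Sum of P@k = 1 + 1 = 2
AP = 2 / 2 = 1

1


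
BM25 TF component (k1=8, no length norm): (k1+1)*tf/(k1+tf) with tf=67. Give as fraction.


BM25 TF component = (k1+1)*tf / (k1+tf)
k1 = 8, tf = 67
Numerator = (8+1)*67 = 603
Denominator = 8 + 67 = 75
= 603/75 = 201/25

201/25


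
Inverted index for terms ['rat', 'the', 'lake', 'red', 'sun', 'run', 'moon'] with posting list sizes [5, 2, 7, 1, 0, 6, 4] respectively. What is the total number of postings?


Summing posting list sizes:
'rat': 5 postings
'the': 2 postings
'lake': 7 postings
'red': 1 postings
'sun': 0 postings
'run': 6 postings
'moon': 4 postings
Total = 5 + 2 + 7 + 1 + 0 + 6 + 4 = 25

25


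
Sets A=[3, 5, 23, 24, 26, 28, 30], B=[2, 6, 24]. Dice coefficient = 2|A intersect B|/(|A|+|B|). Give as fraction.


A intersect B = [24]
|A intersect B| = 1
|A| = 7, |B| = 3
Dice = 2*1 / (7+3)
= 2 / 10 = 1/5

1/5


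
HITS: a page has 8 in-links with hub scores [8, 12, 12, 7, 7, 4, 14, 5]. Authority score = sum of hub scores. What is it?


Authority = sum of hub scores of in-linkers
In-link 1: hub score = 8
In-link 2: hub score = 12
In-link 3: hub score = 12
In-link 4: hub score = 7
In-link 5: hub score = 7
In-link 6: hub score = 4
In-link 7: hub score = 14
In-link 8: hub score = 5
Authority = 8 + 12 + 12 + 7 + 7 + 4 + 14 + 5 = 69

69


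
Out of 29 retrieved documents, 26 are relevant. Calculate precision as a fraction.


Precision = relevant_retrieved / total_retrieved
= 26 / 29
= 26 / (26 + 3)
= 26/29

26/29


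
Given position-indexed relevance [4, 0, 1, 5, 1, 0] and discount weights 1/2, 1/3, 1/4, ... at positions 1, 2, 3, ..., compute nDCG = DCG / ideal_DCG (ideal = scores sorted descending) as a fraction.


Position discount weights w_i = 1/(i+1) for i=1..6:
Weights = [1/2, 1/3, 1/4, 1/5, 1/6, 1/7]
Actual relevance: [4, 0, 1, 5, 1, 0]
DCG = 4/2 + 0/3 + 1/4 + 5/5 + 1/6 + 0/7 = 41/12
Ideal relevance (sorted desc): [5, 4, 1, 1, 0, 0]
Ideal DCG = 5/2 + 4/3 + 1/4 + 1/5 + 0/6 + 0/7 = 257/60
nDCG = DCG / ideal_DCG = 41/12 / 257/60 = 205/257

205/257


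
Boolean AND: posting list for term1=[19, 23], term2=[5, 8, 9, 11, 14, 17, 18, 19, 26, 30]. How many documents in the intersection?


Boolean AND: find intersection of posting lists
term1 docs: [19, 23]
term2 docs: [5, 8, 9, 11, 14, 17, 18, 19, 26, 30]
Intersection: [19]
|intersection| = 1

1


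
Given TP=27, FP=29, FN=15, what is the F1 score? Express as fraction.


F1 = 2 * P * R / (P + R)
P = TP/(TP+FP) = 27/56 = 27/56
R = TP/(TP+FN) = 27/42 = 9/14
2 * P * R = 2 * 27/56 * 9/14 = 243/392
P + R = 27/56 + 9/14 = 9/8
F1 = 243/392 / 9/8 = 27/49

27/49


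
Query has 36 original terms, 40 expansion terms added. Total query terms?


Original terms: 36
Expansion terms: 40
Total = 36 + 40 = 76

76


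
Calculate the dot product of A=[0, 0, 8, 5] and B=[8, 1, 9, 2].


Dot product = sum of element-wise products
A[0]*B[0] = 0*8 = 0
A[1]*B[1] = 0*1 = 0
A[2]*B[2] = 8*9 = 72
A[3]*B[3] = 5*2 = 10
Sum = 0 + 0 + 72 + 10 = 82

82


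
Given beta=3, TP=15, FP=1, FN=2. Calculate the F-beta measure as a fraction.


P = TP/(TP+FP) = 15/16 = 15/16
R = TP/(TP+FN) = 15/17 = 15/17
beta^2 = 3^2 = 9
(1 + beta^2) = 10
Numerator = (1+beta^2)*P*R = 1125/136
Denominator = beta^2*P + R = 135/16 + 15/17 = 2535/272
F_beta = 150/169

150/169


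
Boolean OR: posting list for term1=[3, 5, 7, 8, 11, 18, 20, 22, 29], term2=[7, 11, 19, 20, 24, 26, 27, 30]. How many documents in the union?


Boolean OR: find union of posting lists
term1 docs: [3, 5, 7, 8, 11, 18, 20, 22, 29]
term2 docs: [7, 11, 19, 20, 24, 26, 27, 30]
Union: [3, 5, 7, 8, 11, 18, 19, 20, 22, 24, 26, 27, 29, 30]
|union| = 14

14


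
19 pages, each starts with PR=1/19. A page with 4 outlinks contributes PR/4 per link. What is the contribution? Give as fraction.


Initial PR = 1/19 = 1/19
Outlinks = 4
Contribution per link = PR / outlinks
= 1/19 / 4
= 1/76

1/76


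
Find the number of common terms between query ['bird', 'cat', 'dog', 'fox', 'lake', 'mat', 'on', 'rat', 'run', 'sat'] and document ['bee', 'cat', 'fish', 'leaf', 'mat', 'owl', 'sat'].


Query terms: ['bird', 'cat', 'dog', 'fox', 'lake', 'mat', 'on', 'rat', 'run', 'sat']
Document terms: ['bee', 'cat', 'fish', 'leaf', 'mat', 'owl', 'sat']
Common terms: ['cat', 'mat', 'sat']
Overlap count = 3

3


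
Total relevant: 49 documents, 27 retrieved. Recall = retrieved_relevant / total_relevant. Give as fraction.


Recall = retrieved_relevant / total_relevant
= 27 / 49
= 27 / (27 + 22)
= 27/49

27/49


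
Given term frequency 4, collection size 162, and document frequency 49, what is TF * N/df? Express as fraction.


TF * (N/df)
= 4 * (162/49)
= 4 * 162/49
= 648/49

648/49


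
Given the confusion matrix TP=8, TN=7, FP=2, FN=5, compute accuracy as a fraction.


Accuracy = (TP + TN) / (TP + TN + FP + FN)
TP + TN = 8 + 7 = 15
Total = 8 + 7 + 2 + 5 = 22
Accuracy = 15 / 22 = 15/22

15/22


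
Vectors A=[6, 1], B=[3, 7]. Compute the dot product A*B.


Dot product = sum of element-wise products
A[0]*B[0] = 6*3 = 18
A[1]*B[1] = 1*7 = 7
Sum = 18 + 7 = 25

25


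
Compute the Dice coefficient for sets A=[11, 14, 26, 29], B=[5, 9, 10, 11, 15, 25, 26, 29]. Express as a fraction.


A intersect B = [11, 26, 29]
|A intersect B| = 3
|A| = 4, |B| = 8
Dice = 2*3 / (4+8)
= 6 / 12 = 1/2

1/2


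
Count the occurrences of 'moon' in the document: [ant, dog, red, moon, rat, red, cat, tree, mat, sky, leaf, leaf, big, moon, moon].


Document has 15 words
Scanning for 'moon':
Found at positions: [3, 13, 14]
Count = 3

3


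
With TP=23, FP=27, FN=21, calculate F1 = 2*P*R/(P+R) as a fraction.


F1 = 2 * P * R / (P + R)
P = TP/(TP+FP) = 23/50 = 23/50
R = TP/(TP+FN) = 23/44 = 23/44
2 * P * R = 2 * 23/50 * 23/44 = 529/1100
P + R = 23/50 + 23/44 = 1081/1100
F1 = 529/1100 / 1081/1100 = 23/47

23/47


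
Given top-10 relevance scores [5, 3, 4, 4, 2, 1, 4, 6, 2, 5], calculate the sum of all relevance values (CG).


Cumulative Gain = sum of relevance scores
Position 1: rel=5, running sum=5
Position 2: rel=3, running sum=8
Position 3: rel=4, running sum=12
Position 4: rel=4, running sum=16
Position 5: rel=2, running sum=18
Position 6: rel=1, running sum=19
Position 7: rel=4, running sum=23
Position 8: rel=6, running sum=29
Position 9: rel=2, running sum=31
Position 10: rel=5, running sum=36
CG = 36

36


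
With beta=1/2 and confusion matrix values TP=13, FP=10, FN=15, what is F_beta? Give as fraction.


P = TP/(TP+FP) = 13/23 = 13/23
R = TP/(TP+FN) = 13/28 = 13/28
beta^2 = 1/2^2 = 1/4
(1 + beta^2) = 5/4
Numerator = (1+beta^2)*P*R = 845/2576
Denominator = beta^2*P + R = 13/92 + 13/28 = 195/322
F_beta = 13/24

13/24


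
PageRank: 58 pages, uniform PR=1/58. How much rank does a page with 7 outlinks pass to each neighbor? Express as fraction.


Initial PR = 1/58 = 1/58
Outlinks = 7
Contribution per link = PR / outlinks
= 1/58 / 7
= 1/406

1/406


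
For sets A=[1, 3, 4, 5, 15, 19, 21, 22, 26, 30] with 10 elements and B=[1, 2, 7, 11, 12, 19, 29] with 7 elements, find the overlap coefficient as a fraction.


A intersect B = [1, 19]
|A intersect B| = 2
min(|A|, |B|) = min(10, 7) = 7
Overlap = 2 / 7 = 2/7

2/7


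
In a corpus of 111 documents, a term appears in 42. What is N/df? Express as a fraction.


IDF ratio = N / df
= 111 / 42
= 37/14

37/14


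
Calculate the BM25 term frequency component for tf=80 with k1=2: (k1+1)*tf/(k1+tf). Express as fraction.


BM25 TF component = (k1+1)*tf / (k1+tf)
k1 = 2, tf = 80
Numerator = (2+1)*80 = 240
Denominator = 2 + 80 = 82
= 240/82 = 120/41

120/41


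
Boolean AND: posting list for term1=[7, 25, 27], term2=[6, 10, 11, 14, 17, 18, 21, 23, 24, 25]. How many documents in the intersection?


Boolean AND: find intersection of posting lists
term1 docs: [7, 25, 27]
term2 docs: [6, 10, 11, 14, 17, 18, 21, 23, 24, 25]
Intersection: [25]
|intersection| = 1

1


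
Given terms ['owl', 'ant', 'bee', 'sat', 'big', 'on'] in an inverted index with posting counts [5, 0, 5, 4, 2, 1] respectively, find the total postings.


Summing posting list sizes:
'owl': 5 postings
'ant': 0 postings
'bee': 5 postings
'sat': 4 postings
'big': 2 postings
'on': 1 postings
Total = 5 + 0 + 5 + 4 + 2 + 1 = 17

17


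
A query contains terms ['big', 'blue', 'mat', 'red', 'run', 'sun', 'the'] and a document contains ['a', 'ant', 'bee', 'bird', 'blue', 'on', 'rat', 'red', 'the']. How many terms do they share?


Query terms: ['big', 'blue', 'mat', 'red', 'run', 'sun', 'the']
Document terms: ['a', 'ant', 'bee', 'bird', 'blue', 'on', 'rat', 'red', 'the']
Common terms: ['blue', 'red', 'the']
Overlap count = 3

3


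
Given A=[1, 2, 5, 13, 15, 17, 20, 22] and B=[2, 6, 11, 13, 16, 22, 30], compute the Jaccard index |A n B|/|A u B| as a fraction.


A intersect B = [2, 13, 22]
|A intersect B| = 3
A union B = [1, 2, 5, 6, 11, 13, 15, 16, 17, 20, 22, 30]
|A union B| = 12
Jaccard = 3/12 = 1/4

1/4


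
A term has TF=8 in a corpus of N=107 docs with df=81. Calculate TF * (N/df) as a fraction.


TF * (N/df)
= 8 * (107/81)
= 8 * 107/81
= 856/81

856/81


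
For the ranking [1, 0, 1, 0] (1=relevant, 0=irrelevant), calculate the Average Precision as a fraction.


Computing P@k for each relevant position:
Position 1: relevant, P@1 = 1/1 = 1
Position 2: not relevant
Position 3: relevant, P@3 = 2/3 = 2/3
Position 4: not relevant
Sum of P@k = 1 + 2/3 = 5/3
AP = 5/3 / 2 = 5/6

5/6


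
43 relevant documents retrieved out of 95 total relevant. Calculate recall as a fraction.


Recall = retrieved_relevant / total_relevant
= 43 / 95
= 43 / (43 + 52)
= 43/95

43/95


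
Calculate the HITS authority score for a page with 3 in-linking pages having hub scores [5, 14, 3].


Authority = sum of hub scores of in-linkers
In-link 1: hub score = 5
In-link 2: hub score = 14
In-link 3: hub score = 3
Authority = 5 + 14 + 3 = 22

22


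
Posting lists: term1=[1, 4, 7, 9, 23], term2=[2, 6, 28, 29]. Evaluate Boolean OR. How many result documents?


Boolean OR: find union of posting lists
term1 docs: [1, 4, 7, 9, 23]
term2 docs: [2, 6, 28, 29]
Union: [1, 2, 4, 6, 7, 9, 23, 28, 29]
|union| = 9

9


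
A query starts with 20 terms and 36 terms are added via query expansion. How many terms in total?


Original terms: 20
Expansion terms: 36
Total = 20 + 36 = 56

56


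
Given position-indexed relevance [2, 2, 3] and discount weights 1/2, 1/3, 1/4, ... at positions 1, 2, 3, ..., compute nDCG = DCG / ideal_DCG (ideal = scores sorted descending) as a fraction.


Position discount weights w_i = 1/(i+1) for i=1..3:
Weights = [1/2, 1/3, 1/4]
Actual relevance: [2, 2, 3]
DCG = 2/2 + 2/3 + 3/4 = 29/12
Ideal relevance (sorted desc): [3, 2, 2]
Ideal DCG = 3/2 + 2/3 + 2/4 = 8/3
nDCG = DCG / ideal_DCG = 29/12 / 8/3 = 29/32

29/32


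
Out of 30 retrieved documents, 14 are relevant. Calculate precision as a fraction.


Precision = relevant_retrieved / total_retrieved
= 14 / 30
= 14 / (14 + 16)
= 7/15

7/15


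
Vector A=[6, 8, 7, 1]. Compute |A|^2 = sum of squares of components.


|A|^2 = sum of squared components
A[0]^2 = 6^2 = 36
A[1]^2 = 8^2 = 64
A[2]^2 = 7^2 = 49
A[3]^2 = 1^2 = 1
Sum = 36 + 64 + 49 + 1 = 150

150


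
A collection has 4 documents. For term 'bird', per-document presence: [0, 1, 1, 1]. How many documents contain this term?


Checking each document for 'bird':
Doc 1: absent
Doc 2: present
Doc 3: present
Doc 4: present
df = sum of presences = 0 + 1 + 1 + 1 = 3

3


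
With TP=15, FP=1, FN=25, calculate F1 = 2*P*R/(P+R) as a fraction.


F1 = 2 * P * R / (P + R)
P = TP/(TP+FP) = 15/16 = 15/16
R = TP/(TP+FN) = 15/40 = 3/8
2 * P * R = 2 * 15/16 * 3/8 = 45/64
P + R = 15/16 + 3/8 = 21/16
F1 = 45/64 / 21/16 = 15/28

15/28


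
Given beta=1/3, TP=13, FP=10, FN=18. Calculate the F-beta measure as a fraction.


P = TP/(TP+FP) = 13/23 = 13/23
R = TP/(TP+FN) = 13/31 = 13/31
beta^2 = 1/3^2 = 1/9
(1 + beta^2) = 10/9
Numerator = (1+beta^2)*P*R = 1690/6417
Denominator = beta^2*P + R = 13/207 + 13/31 = 3094/6417
F_beta = 65/119

65/119


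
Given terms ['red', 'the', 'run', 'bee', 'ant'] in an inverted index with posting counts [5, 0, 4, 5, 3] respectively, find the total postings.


Summing posting list sizes:
'red': 5 postings
'the': 0 postings
'run': 4 postings
'bee': 5 postings
'ant': 3 postings
Total = 5 + 0 + 4 + 5 + 3 = 17

17


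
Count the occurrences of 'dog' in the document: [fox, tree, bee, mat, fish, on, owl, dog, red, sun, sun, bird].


Document has 12 words
Scanning for 'dog':
Found at positions: [7]
Count = 1

1


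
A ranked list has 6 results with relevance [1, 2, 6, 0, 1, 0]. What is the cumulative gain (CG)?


Cumulative Gain = sum of relevance scores
Position 1: rel=1, running sum=1
Position 2: rel=2, running sum=3
Position 3: rel=6, running sum=9
Position 4: rel=0, running sum=9
Position 5: rel=1, running sum=10
Position 6: rel=0, running sum=10
CG = 10

10


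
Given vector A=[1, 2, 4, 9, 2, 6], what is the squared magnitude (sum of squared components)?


|A|^2 = sum of squared components
A[0]^2 = 1^2 = 1
A[1]^2 = 2^2 = 4
A[2]^2 = 4^2 = 16
A[3]^2 = 9^2 = 81
A[4]^2 = 2^2 = 4
A[5]^2 = 6^2 = 36
Sum = 1 + 4 + 16 + 81 + 4 + 36 = 142

142


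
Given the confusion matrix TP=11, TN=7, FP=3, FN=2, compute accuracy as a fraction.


Accuracy = (TP + TN) / (TP + TN + FP + FN)
TP + TN = 11 + 7 = 18
Total = 11 + 7 + 3 + 2 = 23
Accuracy = 18 / 23 = 18/23

18/23


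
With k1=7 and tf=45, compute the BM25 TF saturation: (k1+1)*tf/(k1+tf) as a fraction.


BM25 TF component = (k1+1)*tf / (k1+tf)
k1 = 7, tf = 45
Numerator = (7+1)*45 = 360
Denominator = 7 + 45 = 52
= 360/52 = 90/13

90/13


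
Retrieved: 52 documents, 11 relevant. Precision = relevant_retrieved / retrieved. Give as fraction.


Precision = relevant_retrieved / total_retrieved
= 11 / 52
= 11 / (11 + 41)
= 11/52

11/52


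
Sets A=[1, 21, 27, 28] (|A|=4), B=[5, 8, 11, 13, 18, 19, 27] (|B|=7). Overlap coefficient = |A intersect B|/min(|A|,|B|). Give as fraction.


A intersect B = [27]
|A intersect B| = 1
min(|A|, |B|) = min(4, 7) = 4
Overlap = 1 / 4 = 1/4

1/4


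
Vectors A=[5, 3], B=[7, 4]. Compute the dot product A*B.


Dot product = sum of element-wise products
A[0]*B[0] = 5*7 = 35
A[1]*B[1] = 3*4 = 12
Sum = 35 + 12 = 47

47


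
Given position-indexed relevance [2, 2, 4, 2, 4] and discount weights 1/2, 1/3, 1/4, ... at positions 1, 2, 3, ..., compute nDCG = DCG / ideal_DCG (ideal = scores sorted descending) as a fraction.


Position discount weights w_i = 1/(i+1) for i=1..5:
Weights = [1/2, 1/3, 1/4, 1/5, 1/6]
Actual relevance: [2, 2, 4, 2, 4]
DCG = 2/2 + 2/3 + 4/4 + 2/5 + 4/6 = 56/15
Ideal relevance (sorted desc): [4, 4, 2, 2, 2]
Ideal DCG = 4/2 + 4/3 + 2/4 + 2/5 + 2/6 = 137/30
nDCG = DCG / ideal_DCG = 56/15 / 137/30 = 112/137

112/137


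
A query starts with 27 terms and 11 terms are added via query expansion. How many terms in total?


Original terms: 27
Expansion terms: 11
Total = 27 + 11 = 38

38


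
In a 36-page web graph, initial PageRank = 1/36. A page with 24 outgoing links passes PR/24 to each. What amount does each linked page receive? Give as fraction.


Initial PR = 1/36 = 1/36
Outlinks = 24
Contribution per link = PR / outlinks
= 1/36 / 24
= 1/864

1/864


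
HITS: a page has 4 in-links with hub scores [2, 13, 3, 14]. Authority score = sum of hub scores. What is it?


Authority = sum of hub scores of in-linkers
In-link 1: hub score = 2
In-link 2: hub score = 13
In-link 3: hub score = 3
In-link 4: hub score = 14
Authority = 2 + 13 + 3 + 14 = 32

32


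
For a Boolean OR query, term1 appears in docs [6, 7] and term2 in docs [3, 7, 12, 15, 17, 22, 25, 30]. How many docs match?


Boolean OR: find union of posting lists
term1 docs: [6, 7]
term2 docs: [3, 7, 12, 15, 17, 22, 25, 30]
Union: [3, 6, 7, 12, 15, 17, 22, 25, 30]
|union| = 9

9


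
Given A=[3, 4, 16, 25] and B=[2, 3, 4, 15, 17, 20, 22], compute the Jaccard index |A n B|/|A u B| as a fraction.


A intersect B = [3, 4]
|A intersect B| = 2
A union B = [2, 3, 4, 15, 16, 17, 20, 22, 25]
|A union B| = 9
Jaccard = 2/9 = 2/9

2/9


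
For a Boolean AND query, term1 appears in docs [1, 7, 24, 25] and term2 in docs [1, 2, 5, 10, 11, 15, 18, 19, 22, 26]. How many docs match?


Boolean AND: find intersection of posting lists
term1 docs: [1, 7, 24, 25]
term2 docs: [1, 2, 5, 10, 11, 15, 18, 19, 22, 26]
Intersection: [1]
|intersection| = 1

1


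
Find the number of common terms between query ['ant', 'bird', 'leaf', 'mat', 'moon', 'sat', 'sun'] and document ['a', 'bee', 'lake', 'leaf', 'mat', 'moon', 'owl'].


Query terms: ['ant', 'bird', 'leaf', 'mat', 'moon', 'sat', 'sun']
Document terms: ['a', 'bee', 'lake', 'leaf', 'mat', 'moon', 'owl']
Common terms: ['leaf', 'mat', 'moon']
Overlap count = 3

3


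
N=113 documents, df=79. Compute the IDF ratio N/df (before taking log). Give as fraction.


IDF ratio = N / df
= 113 / 79
= 113/79

113/79


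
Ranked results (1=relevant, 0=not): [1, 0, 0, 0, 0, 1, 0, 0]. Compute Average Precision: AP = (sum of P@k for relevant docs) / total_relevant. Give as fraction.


Computing P@k for each relevant position:
Position 1: relevant, P@1 = 1/1 = 1
Position 2: not relevant
Position 3: not relevant
Position 4: not relevant
Position 5: not relevant
Position 6: relevant, P@6 = 2/6 = 1/3
Position 7: not relevant
Position 8: not relevant
Sum of P@k = 1 + 1/3 = 4/3
AP = 4/3 / 2 = 2/3

2/3


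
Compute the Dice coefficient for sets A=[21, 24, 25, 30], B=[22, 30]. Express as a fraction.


A intersect B = [30]
|A intersect B| = 1
|A| = 4, |B| = 2
Dice = 2*1 / (4+2)
= 2 / 6 = 1/3

1/3


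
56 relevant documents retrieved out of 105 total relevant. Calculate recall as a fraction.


Recall = retrieved_relevant / total_relevant
= 56 / 105
= 56 / (56 + 49)
= 8/15

8/15


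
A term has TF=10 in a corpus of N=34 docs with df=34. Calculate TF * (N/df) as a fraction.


TF * (N/df)
= 10 * (34/34)
= 10 * 1
= 10

10


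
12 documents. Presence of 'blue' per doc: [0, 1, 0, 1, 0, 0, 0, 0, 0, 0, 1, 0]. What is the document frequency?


Checking each document for 'blue':
Doc 1: absent
Doc 2: present
Doc 3: absent
Doc 4: present
Doc 5: absent
Doc 6: absent
Doc 7: absent
Doc 8: absent
Doc 9: absent
Doc 10: absent
Doc 11: present
Doc 12: absent
df = sum of presences = 0 + 1 + 0 + 1 + 0 + 0 + 0 + 0 + 0 + 0 + 1 + 0 = 3

3


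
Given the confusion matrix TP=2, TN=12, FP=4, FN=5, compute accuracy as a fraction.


Accuracy = (TP + TN) / (TP + TN + FP + FN)
TP + TN = 2 + 12 = 14
Total = 2 + 12 + 4 + 5 = 23
Accuracy = 14 / 23 = 14/23

14/23


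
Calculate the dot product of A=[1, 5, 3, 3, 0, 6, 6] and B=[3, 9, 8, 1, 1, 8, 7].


Dot product = sum of element-wise products
A[0]*B[0] = 1*3 = 3
A[1]*B[1] = 5*9 = 45
A[2]*B[2] = 3*8 = 24
A[3]*B[3] = 3*1 = 3
A[4]*B[4] = 0*1 = 0
A[5]*B[5] = 6*8 = 48
A[6]*B[6] = 6*7 = 42
Sum = 3 + 45 + 24 + 3 + 0 + 48 + 42 = 165

165


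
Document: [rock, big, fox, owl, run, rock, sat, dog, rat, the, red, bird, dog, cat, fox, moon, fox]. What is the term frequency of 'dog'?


Document has 17 words
Scanning for 'dog':
Found at positions: [7, 12]
Count = 2

2


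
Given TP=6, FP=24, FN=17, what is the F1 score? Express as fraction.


F1 = 2 * P * R / (P + R)
P = TP/(TP+FP) = 6/30 = 1/5
R = TP/(TP+FN) = 6/23 = 6/23
2 * P * R = 2 * 1/5 * 6/23 = 12/115
P + R = 1/5 + 6/23 = 53/115
F1 = 12/115 / 53/115 = 12/53

12/53


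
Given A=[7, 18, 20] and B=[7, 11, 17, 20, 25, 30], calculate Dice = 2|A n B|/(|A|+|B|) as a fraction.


A intersect B = [7, 20]
|A intersect B| = 2
|A| = 3, |B| = 6
Dice = 2*2 / (3+6)
= 4 / 9 = 4/9

4/9


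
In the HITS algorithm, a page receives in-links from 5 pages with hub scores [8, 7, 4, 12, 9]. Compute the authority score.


Authority = sum of hub scores of in-linkers
In-link 1: hub score = 8
In-link 2: hub score = 7
In-link 3: hub score = 4
In-link 4: hub score = 12
In-link 5: hub score = 9
Authority = 8 + 7 + 4 + 12 + 9 = 40

40


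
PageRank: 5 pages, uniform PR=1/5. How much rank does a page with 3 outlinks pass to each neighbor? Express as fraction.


Initial PR = 1/5 = 1/5
Outlinks = 3
Contribution per link = PR / outlinks
= 1/5 / 3
= 1/15

1/15


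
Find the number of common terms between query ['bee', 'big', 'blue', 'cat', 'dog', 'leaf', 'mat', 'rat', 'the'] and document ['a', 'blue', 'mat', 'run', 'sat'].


Query terms: ['bee', 'big', 'blue', 'cat', 'dog', 'leaf', 'mat', 'rat', 'the']
Document terms: ['a', 'blue', 'mat', 'run', 'sat']
Common terms: ['blue', 'mat']
Overlap count = 2

2


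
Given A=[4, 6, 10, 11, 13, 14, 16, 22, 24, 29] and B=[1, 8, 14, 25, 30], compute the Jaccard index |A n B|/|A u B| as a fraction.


A intersect B = [14]
|A intersect B| = 1
A union B = [1, 4, 6, 8, 10, 11, 13, 14, 16, 22, 24, 25, 29, 30]
|A union B| = 14
Jaccard = 1/14 = 1/14

1/14


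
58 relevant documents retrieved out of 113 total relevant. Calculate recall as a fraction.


Recall = retrieved_relevant / total_relevant
= 58 / 113
= 58 / (58 + 55)
= 58/113

58/113


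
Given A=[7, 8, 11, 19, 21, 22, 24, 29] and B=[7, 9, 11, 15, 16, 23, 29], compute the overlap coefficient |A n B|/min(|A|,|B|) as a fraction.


A intersect B = [7, 11, 29]
|A intersect B| = 3
min(|A|, |B|) = min(8, 7) = 7
Overlap = 3 / 7 = 3/7

3/7


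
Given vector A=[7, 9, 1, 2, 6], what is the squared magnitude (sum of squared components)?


|A|^2 = sum of squared components
A[0]^2 = 7^2 = 49
A[1]^2 = 9^2 = 81
A[2]^2 = 1^2 = 1
A[3]^2 = 2^2 = 4
A[4]^2 = 6^2 = 36
Sum = 49 + 81 + 1 + 4 + 36 = 171

171


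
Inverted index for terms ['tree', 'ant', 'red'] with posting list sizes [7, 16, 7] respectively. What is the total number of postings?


Summing posting list sizes:
'tree': 7 postings
'ant': 16 postings
'red': 7 postings
Total = 7 + 16 + 7 = 30

30


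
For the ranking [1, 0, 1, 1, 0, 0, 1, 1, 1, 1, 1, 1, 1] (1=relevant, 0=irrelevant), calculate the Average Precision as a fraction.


Computing P@k for each relevant position:
Position 1: relevant, P@1 = 1/1 = 1
Position 2: not relevant
Position 3: relevant, P@3 = 2/3 = 2/3
Position 4: relevant, P@4 = 3/4 = 3/4
Position 5: not relevant
Position 6: not relevant
Position 7: relevant, P@7 = 4/7 = 4/7
Position 8: relevant, P@8 = 5/8 = 5/8
Position 9: relevant, P@9 = 6/9 = 2/3
Position 10: relevant, P@10 = 7/10 = 7/10
Position 11: relevant, P@11 = 8/11 = 8/11
Position 12: relevant, P@12 = 9/12 = 3/4
Position 13: relevant, P@13 = 10/13 = 10/13
Sum of P@k = 1 + 2/3 + 3/4 + 4/7 + 5/8 + 2/3 + 7/10 + 8/11 + 3/4 + 10/13 = 868019/120120
AP = 868019/120120 / 10 = 868019/1201200

868019/1201200


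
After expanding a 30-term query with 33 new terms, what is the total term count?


Original terms: 30
Expansion terms: 33
Total = 30 + 33 = 63

63


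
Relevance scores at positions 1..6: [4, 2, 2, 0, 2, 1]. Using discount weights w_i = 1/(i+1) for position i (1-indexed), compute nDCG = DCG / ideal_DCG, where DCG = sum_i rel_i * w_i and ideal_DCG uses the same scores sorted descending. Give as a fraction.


Position discount weights w_i = 1/(i+1) for i=1..6:
Weights = [1/2, 1/3, 1/4, 1/5, 1/6, 1/7]
Actual relevance: [4, 2, 2, 0, 2, 1]
DCG = 4/2 + 2/3 + 2/4 + 0/5 + 2/6 + 1/7 = 51/14
Ideal relevance (sorted desc): [4, 2, 2, 2, 1, 0]
Ideal DCG = 4/2 + 2/3 + 2/4 + 2/5 + 1/6 + 0/7 = 56/15
nDCG = DCG / ideal_DCG = 51/14 / 56/15 = 765/784

765/784


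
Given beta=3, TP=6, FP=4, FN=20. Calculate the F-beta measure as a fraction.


P = TP/(TP+FP) = 6/10 = 3/5
R = TP/(TP+FN) = 6/26 = 3/13
beta^2 = 3^2 = 9
(1 + beta^2) = 10
Numerator = (1+beta^2)*P*R = 18/13
Denominator = beta^2*P + R = 27/5 + 3/13 = 366/65
F_beta = 15/61

15/61


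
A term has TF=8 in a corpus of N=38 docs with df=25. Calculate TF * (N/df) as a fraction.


TF * (N/df)
= 8 * (38/25)
= 8 * 38/25
= 304/25

304/25


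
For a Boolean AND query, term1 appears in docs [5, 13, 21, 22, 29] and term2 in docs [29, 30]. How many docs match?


Boolean AND: find intersection of posting lists
term1 docs: [5, 13, 21, 22, 29]
term2 docs: [29, 30]
Intersection: [29]
|intersection| = 1

1


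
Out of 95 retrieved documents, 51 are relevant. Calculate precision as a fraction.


Precision = relevant_retrieved / total_retrieved
= 51 / 95
= 51 / (51 + 44)
= 51/95

51/95


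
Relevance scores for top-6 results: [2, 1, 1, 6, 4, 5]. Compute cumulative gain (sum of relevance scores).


Cumulative Gain = sum of relevance scores
Position 1: rel=2, running sum=2
Position 2: rel=1, running sum=3
Position 3: rel=1, running sum=4
Position 4: rel=6, running sum=10
Position 5: rel=4, running sum=14
Position 6: rel=5, running sum=19
CG = 19

19


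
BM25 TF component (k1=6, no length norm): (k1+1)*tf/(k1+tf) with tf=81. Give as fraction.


BM25 TF component = (k1+1)*tf / (k1+tf)
k1 = 6, tf = 81
Numerator = (6+1)*81 = 567
Denominator = 6 + 81 = 87
= 567/87 = 189/29

189/29


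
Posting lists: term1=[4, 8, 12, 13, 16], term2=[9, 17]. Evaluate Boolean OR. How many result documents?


Boolean OR: find union of posting lists
term1 docs: [4, 8, 12, 13, 16]
term2 docs: [9, 17]
Union: [4, 8, 9, 12, 13, 16, 17]
|union| = 7

7


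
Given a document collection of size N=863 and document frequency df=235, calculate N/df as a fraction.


IDF ratio = N / df
= 863 / 235
= 863/235

863/235


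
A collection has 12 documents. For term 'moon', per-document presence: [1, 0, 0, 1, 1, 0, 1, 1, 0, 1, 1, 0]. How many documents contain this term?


Checking each document for 'moon':
Doc 1: present
Doc 2: absent
Doc 3: absent
Doc 4: present
Doc 5: present
Doc 6: absent
Doc 7: present
Doc 8: present
Doc 9: absent
Doc 10: present
Doc 11: present
Doc 12: absent
df = sum of presences = 1 + 0 + 0 + 1 + 1 + 0 + 1 + 1 + 0 + 1 + 1 + 0 = 7

7


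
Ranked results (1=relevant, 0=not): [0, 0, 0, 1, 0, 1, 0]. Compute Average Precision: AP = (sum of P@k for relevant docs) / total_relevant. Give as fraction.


Computing P@k for each relevant position:
Position 1: not relevant
Position 2: not relevant
Position 3: not relevant
Position 4: relevant, P@4 = 1/4 = 1/4
Position 5: not relevant
Position 6: relevant, P@6 = 2/6 = 1/3
Position 7: not relevant
Sum of P@k = 1/4 + 1/3 = 7/12
AP = 7/12 / 2 = 7/24

7/24


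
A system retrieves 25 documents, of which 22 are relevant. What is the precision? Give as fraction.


Precision = relevant_retrieved / total_retrieved
= 22 / 25
= 22 / (22 + 3)
= 22/25

22/25


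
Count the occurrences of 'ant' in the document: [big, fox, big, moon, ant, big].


Document has 6 words
Scanning for 'ant':
Found at positions: [4]
Count = 1

1


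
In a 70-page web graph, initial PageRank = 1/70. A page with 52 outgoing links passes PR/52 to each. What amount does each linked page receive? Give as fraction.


Initial PR = 1/70 = 1/70
Outlinks = 52
Contribution per link = PR / outlinks
= 1/70 / 52
= 1/3640

1/3640


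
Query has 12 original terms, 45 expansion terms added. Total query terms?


Original terms: 12
Expansion terms: 45
Total = 12 + 45 = 57

57


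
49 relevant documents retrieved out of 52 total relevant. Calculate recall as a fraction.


Recall = retrieved_relevant / total_relevant
= 49 / 52
= 49 / (49 + 3)
= 49/52

49/52


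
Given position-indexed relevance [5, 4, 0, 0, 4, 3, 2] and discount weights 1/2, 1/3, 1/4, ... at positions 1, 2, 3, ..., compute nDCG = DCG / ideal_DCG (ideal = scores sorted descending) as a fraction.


Position discount weights w_i = 1/(i+1) for i=1..7:
Weights = [1/2, 1/3, 1/4, 1/5, 1/6, 1/7, 1/8]
Actual relevance: [5, 4, 0, 0, 4, 3, 2]
DCG = 5/2 + 4/3 + 0/4 + 0/5 + 4/6 + 3/7 + 2/8 = 145/28
Ideal relevance (sorted desc): [5, 4, 4, 3, 2, 0, 0]
Ideal DCG = 5/2 + 4/3 + 4/4 + 3/5 + 2/6 + 0/7 + 0/8 = 173/30
nDCG = DCG / ideal_DCG = 145/28 / 173/30 = 2175/2422

2175/2422


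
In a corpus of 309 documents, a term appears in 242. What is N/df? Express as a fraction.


IDF ratio = N / df
= 309 / 242
= 309/242

309/242


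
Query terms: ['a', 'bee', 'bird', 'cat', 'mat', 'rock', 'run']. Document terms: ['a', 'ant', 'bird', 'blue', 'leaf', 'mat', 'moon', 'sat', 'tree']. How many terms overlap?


Query terms: ['a', 'bee', 'bird', 'cat', 'mat', 'rock', 'run']
Document terms: ['a', 'ant', 'bird', 'blue', 'leaf', 'mat', 'moon', 'sat', 'tree']
Common terms: ['a', 'bird', 'mat']
Overlap count = 3

3


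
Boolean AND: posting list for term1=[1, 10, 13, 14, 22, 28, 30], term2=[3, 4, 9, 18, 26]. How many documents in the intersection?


Boolean AND: find intersection of posting lists
term1 docs: [1, 10, 13, 14, 22, 28, 30]
term2 docs: [3, 4, 9, 18, 26]
Intersection: []
|intersection| = 0

0


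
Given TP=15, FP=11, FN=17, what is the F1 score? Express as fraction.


F1 = 2 * P * R / (P + R)
P = TP/(TP+FP) = 15/26 = 15/26
R = TP/(TP+FN) = 15/32 = 15/32
2 * P * R = 2 * 15/26 * 15/32 = 225/416
P + R = 15/26 + 15/32 = 435/416
F1 = 225/416 / 435/416 = 15/29

15/29


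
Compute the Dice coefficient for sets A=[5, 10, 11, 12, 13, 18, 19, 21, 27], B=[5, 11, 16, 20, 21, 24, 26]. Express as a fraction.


A intersect B = [5, 11, 21]
|A intersect B| = 3
|A| = 9, |B| = 7
Dice = 2*3 / (9+7)
= 6 / 16 = 3/8

3/8


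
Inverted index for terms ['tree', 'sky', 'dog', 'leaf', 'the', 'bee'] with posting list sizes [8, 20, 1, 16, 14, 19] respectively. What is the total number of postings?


Summing posting list sizes:
'tree': 8 postings
'sky': 20 postings
'dog': 1 postings
'leaf': 16 postings
'the': 14 postings
'bee': 19 postings
Total = 8 + 20 + 1 + 16 + 14 + 19 = 78

78


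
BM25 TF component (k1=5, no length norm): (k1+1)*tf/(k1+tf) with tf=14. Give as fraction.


BM25 TF component = (k1+1)*tf / (k1+tf)
k1 = 5, tf = 14
Numerator = (5+1)*14 = 84
Denominator = 5 + 14 = 19
= 84/19 = 84/19

84/19


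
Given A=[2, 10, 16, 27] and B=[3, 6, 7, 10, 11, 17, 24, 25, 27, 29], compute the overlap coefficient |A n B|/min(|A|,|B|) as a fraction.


A intersect B = [10, 27]
|A intersect B| = 2
min(|A|, |B|) = min(4, 10) = 4
Overlap = 2 / 4 = 1/2

1/2


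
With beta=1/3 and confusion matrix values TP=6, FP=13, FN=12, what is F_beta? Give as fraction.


P = TP/(TP+FP) = 6/19 = 6/19
R = TP/(TP+FN) = 6/18 = 1/3
beta^2 = 1/3^2 = 1/9
(1 + beta^2) = 10/9
Numerator = (1+beta^2)*P*R = 20/171
Denominator = beta^2*P + R = 2/57 + 1/3 = 7/19
F_beta = 20/63

20/63


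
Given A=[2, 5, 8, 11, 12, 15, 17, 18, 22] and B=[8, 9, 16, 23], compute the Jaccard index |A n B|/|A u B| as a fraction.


A intersect B = [8]
|A intersect B| = 1
A union B = [2, 5, 8, 9, 11, 12, 15, 16, 17, 18, 22, 23]
|A union B| = 12
Jaccard = 1/12 = 1/12

1/12


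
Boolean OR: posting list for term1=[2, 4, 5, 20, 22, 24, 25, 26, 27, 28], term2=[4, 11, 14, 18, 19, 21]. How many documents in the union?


Boolean OR: find union of posting lists
term1 docs: [2, 4, 5, 20, 22, 24, 25, 26, 27, 28]
term2 docs: [4, 11, 14, 18, 19, 21]
Union: [2, 4, 5, 11, 14, 18, 19, 20, 21, 22, 24, 25, 26, 27, 28]
|union| = 15

15


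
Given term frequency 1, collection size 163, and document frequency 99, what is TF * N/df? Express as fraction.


TF * (N/df)
= 1 * (163/99)
= 1 * 163/99
= 163/99

163/99


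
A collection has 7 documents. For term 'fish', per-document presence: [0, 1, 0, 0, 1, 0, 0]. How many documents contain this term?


Checking each document for 'fish':
Doc 1: absent
Doc 2: present
Doc 3: absent
Doc 4: absent
Doc 5: present
Doc 6: absent
Doc 7: absent
df = sum of presences = 0 + 1 + 0 + 0 + 1 + 0 + 0 = 2

2


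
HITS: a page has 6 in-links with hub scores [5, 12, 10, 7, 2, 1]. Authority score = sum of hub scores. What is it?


Authority = sum of hub scores of in-linkers
In-link 1: hub score = 5
In-link 2: hub score = 12
In-link 3: hub score = 10
In-link 4: hub score = 7
In-link 5: hub score = 2
In-link 6: hub score = 1
Authority = 5 + 12 + 10 + 7 + 2 + 1 = 37

37


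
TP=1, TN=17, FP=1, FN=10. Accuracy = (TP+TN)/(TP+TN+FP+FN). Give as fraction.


Accuracy = (TP + TN) / (TP + TN + FP + FN)
TP + TN = 1 + 17 = 18
Total = 1 + 17 + 1 + 10 = 29
Accuracy = 18 / 29 = 18/29

18/29


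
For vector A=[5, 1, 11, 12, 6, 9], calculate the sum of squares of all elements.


|A|^2 = sum of squared components
A[0]^2 = 5^2 = 25
A[1]^2 = 1^2 = 1
A[2]^2 = 11^2 = 121
A[3]^2 = 12^2 = 144
A[4]^2 = 6^2 = 36
A[5]^2 = 9^2 = 81
Sum = 25 + 1 + 121 + 144 + 36 + 81 = 408

408


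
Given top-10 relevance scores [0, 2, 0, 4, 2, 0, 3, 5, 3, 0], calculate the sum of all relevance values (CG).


Cumulative Gain = sum of relevance scores
Position 1: rel=0, running sum=0
Position 2: rel=2, running sum=2
Position 3: rel=0, running sum=2
Position 4: rel=4, running sum=6
Position 5: rel=2, running sum=8
Position 6: rel=0, running sum=8
Position 7: rel=3, running sum=11
Position 8: rel=5, running sum=16
Position 9: rel=3, running sum=19
Position 10: rel=0, running sum=19
CG = 19

19
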